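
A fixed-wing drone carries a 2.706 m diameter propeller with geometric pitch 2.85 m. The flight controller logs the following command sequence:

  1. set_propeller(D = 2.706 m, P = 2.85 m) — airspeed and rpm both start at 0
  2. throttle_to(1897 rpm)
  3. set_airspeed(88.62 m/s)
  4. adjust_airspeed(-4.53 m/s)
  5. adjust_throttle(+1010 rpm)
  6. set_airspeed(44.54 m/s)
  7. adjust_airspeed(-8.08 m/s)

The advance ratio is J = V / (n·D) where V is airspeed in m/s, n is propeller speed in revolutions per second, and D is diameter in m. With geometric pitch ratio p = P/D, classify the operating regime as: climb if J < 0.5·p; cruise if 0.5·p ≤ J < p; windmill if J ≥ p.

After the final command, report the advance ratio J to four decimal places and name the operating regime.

J = 0.2781, regime = climb

set_propeller: D = 2.706 m, P = 2.85 m (p = P/D = 1.053215); state ← (V=0, rpm=0)
throttle_to(1897): rpm ← 1897
set_airspeed(88.62): V ← 88.62 m/s
adjust_airspeed(-4.53): V ← 88.62 -4.53 = 84.09 m/s
adjust_throttle(+1010): rpm ← 1897 +1010 = 2907
set_airspeed(44.54): V ← 44.54 m/s
adjust_airspeed(-8.08): V ← 44.54 -8.08 = 36.46 m/s
final state: V = 36.46 m/s, rpm = 2907 → n = rpm/60 = 48.450000 rev/s
J = V / (n·D) = 36.46 / (48.450000 × 2.706) = 0.278096
regime bands: climb J<0.5266 | cruise [0.5266, 1.0532) | windmill J≥1.0532
J = 0.2781 → climb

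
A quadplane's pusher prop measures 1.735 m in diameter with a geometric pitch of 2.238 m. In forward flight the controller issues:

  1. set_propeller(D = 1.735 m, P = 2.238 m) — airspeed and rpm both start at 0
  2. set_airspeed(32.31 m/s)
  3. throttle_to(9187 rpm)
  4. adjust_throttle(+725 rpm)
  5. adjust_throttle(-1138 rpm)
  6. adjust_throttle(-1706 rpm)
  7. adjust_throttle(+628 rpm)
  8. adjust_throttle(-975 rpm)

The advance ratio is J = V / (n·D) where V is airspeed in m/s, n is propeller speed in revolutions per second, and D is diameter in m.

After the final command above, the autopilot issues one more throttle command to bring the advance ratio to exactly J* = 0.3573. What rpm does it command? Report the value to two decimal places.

rpm = 3127.20

set_propeller: D = 1.735 m, P = 2.238 m (p = P/D = 1.289914); state ← (V=0, rpm=0)
set_airspeed(32.31): V ← 32.31 m/s
throttle_to(9187): rpm ← 9187
adjust_throttle(+725): rpm ← 9187 +725 = 9912
adjust_throttle(-1138): rpm ← 9912 -1138 = 8774
adjust_throttle(-1706): rpm ← 8774 -1706 = 7068
adjust_throttle(+628): rpm ← 7068 +628 = 7696
adjust_throttle(-975): rpm ← 7696 -975 = 6721
final state: V = 32.31 m/s, rpm = 6721 → n = rpm/60 = 112.016667 rev/s
target J* = 0.3573; solve J* = V/(n·D) for n: n = V/(J*·D) = 32.31/(0.3573 × 1.735) = 52.120007 rev/s
rpm = 60·n = 3127.200401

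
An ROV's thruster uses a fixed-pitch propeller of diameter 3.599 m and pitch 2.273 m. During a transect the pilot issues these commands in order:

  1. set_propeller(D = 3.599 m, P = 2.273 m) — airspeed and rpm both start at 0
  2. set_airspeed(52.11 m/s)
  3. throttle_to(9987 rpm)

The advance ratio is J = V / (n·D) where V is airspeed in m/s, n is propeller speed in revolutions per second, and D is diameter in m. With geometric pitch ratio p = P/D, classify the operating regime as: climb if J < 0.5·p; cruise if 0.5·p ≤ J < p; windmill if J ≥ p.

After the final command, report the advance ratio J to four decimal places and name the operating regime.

J = 0.0870, regime = climb

set_propeller: D = 3.599 m, P = 2.273 m (p = P/D = 0.631564); state ← (V=0, rpm=0)
set_airspeed(52.11): V ← 52.11 m/s
throttle_to(9987): rpm ← 9987
final state: V = 52.11 m/s, rpm = 9987 → n = rpm/60 = 166.450000 rev/s
J = V / (n·D) = 52.11 / (166.450000 × 3.599) = 0.086987
regime bands: climb J<0.3158 | cruise [0.3158, 0.6316) | windmill J≥0.6316
J = 0.0870 → climb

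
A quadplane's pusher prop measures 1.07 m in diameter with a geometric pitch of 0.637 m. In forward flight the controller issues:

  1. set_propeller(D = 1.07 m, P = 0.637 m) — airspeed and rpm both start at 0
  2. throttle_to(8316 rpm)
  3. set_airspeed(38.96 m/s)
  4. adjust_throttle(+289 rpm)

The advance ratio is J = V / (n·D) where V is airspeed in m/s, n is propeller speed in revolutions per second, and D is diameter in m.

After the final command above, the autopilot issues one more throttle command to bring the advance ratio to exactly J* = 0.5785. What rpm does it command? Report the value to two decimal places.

set_propeller: D = 1.07 m, P = 0.637 m (p = P/D = 0.595327); state ← (V=0, rpm=0)
throttle_to(8316): rpm ← 8316
set_airspeed(38.96): V ← 38.96 m/s
adjust_throttle(+289): rpm ← 8316 +289 = 8605
final state: V = 38.96 m/s, rpm = 8605 → n = rpm/60 = 143.416667 rev/s
target J* = 0.5785; solve J* = V/(n·D) for n: n = V/(J*·D) = 38.96/(0.5785 × 1.07) = 62.940735 rev/s
rpm = 60·n = 3776.444075

rpm = 3776.44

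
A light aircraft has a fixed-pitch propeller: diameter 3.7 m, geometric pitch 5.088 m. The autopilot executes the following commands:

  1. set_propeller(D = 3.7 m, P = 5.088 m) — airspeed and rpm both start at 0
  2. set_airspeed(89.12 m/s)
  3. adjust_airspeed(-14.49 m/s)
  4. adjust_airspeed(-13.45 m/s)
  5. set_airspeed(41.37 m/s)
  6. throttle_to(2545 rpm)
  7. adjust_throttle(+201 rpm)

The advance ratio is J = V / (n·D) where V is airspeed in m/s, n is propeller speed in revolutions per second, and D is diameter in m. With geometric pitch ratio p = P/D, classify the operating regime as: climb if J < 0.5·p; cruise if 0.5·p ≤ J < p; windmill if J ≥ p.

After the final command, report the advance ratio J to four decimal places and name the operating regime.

set_propeller: D = 3.7 m, P = 5.088 m (p = P/D = 1.375135); state ← (V=0, rpm=0)
set_airspeed(89.12): V ← 89.12 m/s
adjust_airspeed(-14.49): V ← 89.12 -14.49 = 74.63 m/s
adjust_airspeed(-13.45): V ← 74.63 -13.45 = 61.18 m/s
set_airspeed(41.37): V ← 41.37 m/s
throttle_to(2545): rpm ← 2545
adjust_throttle(+201): rpm ← 2545 +201 = 2746
final state: V = 41.37 m/s, rpm = 2746 → n = rpm/60 = 45.766667 rev/s
J = V / (n·D) = 41.37 / (45.766667 × 3.7) = 0.244306
regime bands: climb J<0.6876 | cruise [0.6876, 1.3751) | windmill J≥1.3751
J = 0.2443 → climb

J = 0.2443, regime = climb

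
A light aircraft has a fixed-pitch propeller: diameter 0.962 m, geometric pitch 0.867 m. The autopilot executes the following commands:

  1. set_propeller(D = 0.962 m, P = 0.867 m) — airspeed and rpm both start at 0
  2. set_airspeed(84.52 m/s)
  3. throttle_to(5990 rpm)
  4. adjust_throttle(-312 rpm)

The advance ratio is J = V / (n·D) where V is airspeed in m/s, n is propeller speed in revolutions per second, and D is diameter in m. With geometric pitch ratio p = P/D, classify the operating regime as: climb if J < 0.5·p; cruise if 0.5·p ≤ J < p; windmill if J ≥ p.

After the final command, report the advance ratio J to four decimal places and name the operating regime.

set_propeller: D = 0.962 m, P = 0.867 m (p = P/D = 0.901247); state ← (V=0, rpm=0)
set_airspeed(84.52): V ← 84.52 m/s
throttle_to(5990): rpm ← 5990
adjust_throttle(-312): rpm ← 5990 -312 = 5678
final state: V = 84.52 m/s, rpm = 5678 → n = rpm/60 = 94.633333 rev/s
J = V / (n·D) = 84.52 / (94.633333 × 0.962) = 0.928411
regime bands: climb J<0.4506 | cruise [0.4506, 0.9012) | windmill J≥0.9012
J = 0.9284 → windmill

J = 0.9284, regime = windmill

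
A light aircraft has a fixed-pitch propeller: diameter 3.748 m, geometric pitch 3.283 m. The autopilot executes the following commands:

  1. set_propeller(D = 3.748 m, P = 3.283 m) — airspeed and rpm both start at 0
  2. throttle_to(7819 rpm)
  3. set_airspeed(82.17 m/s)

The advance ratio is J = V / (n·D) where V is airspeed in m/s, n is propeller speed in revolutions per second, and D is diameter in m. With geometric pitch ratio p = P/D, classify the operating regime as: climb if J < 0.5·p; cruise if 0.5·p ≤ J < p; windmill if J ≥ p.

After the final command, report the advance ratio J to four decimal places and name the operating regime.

set_propeller: D = 3.748 m, P = 3.283 m (p = P/D = 0.875934); state ← (V=0, rpm=0)
throttle_to(7819): rpm ← 7819
set_airspeed(82.17): V ← 82.17 m/s
final state: V = 82.17 m/s, rpm = 7819 → n = rpm/60 = 130.316667 rev/s
J = V / (n·D) = 82.17 / (130.316667 × 3.748) = 0.168234
regime bands: climb J<0.4380 | cruise [0.4380, 0.8759) | windmill J≥0.8759
J = 0.1682 → climb

J = 0.1682, regime = climb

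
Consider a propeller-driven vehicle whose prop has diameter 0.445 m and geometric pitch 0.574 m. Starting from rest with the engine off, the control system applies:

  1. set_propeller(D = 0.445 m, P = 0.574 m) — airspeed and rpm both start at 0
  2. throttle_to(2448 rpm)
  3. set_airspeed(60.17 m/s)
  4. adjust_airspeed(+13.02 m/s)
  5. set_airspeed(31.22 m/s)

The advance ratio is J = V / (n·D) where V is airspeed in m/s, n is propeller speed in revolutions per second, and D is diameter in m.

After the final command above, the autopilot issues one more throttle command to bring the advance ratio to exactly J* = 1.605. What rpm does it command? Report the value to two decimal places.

set_propeller: D = 0.445 m, P = 0.574 m (p = P/D = 1.289888); state ← (V=0, rpm=0)
throttle_to(2448): rpm ← 2448
set_airspeed(60.17): V ← 60.17 m/s
adjust_airspeed(+13.02): V ← 60.17 +13.02 = 73.19 m/s
set_airspeed(31.22): V ← 31.22 m/s
final state: V = 31.22 m/s, rpm = 2448 → n = rpm/60 = 40.800000 rev/s
target J* = 1.605; solve J* = V/(n·D) for n: n = V/(J*·D) = 31.22/(1.605 × 0.445) = 43.711715 rev/s
rpm = 60·n = 2622.702930

rpm = 2622.70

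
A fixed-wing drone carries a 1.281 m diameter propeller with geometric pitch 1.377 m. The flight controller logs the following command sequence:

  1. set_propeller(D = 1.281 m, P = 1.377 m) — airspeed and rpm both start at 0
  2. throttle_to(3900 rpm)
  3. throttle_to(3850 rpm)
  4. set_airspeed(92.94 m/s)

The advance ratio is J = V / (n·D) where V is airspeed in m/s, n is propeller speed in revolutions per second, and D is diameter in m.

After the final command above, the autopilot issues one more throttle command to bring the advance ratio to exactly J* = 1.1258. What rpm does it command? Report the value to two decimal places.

rpm = 3866.73

set_propeller: D = 1.281 m, P = 1.377 m (p = P/D = 1.074941); state ← (V=0, rpm=0)
throttle_to(3900): rpm ← 3900
throttle_to(3850): rpm ← 3850
set_airspeed(92.94): V ← 92.94 m/s
final state: V = 92.94 m/s, rpm = 3850 → n = rpm/60 = 64.166667 rev/s
target J* = 1.1258; solve J* = V/(n·D) for n: n = V/(J*·D) = 92.94/(1.1258 × 1.281) = 64.445455 rev/s
rpm = 60·n = 3866.727298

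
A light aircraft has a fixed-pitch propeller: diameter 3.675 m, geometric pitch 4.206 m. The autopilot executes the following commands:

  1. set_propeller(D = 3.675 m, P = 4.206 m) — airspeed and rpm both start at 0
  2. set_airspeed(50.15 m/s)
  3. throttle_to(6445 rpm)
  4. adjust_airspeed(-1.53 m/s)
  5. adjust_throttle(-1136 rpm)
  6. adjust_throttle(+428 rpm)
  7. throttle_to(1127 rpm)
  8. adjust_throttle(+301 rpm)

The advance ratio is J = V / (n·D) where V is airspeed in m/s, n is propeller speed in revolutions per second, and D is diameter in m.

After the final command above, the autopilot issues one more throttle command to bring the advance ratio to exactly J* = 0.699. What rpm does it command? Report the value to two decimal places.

set_propeller: D = 3.675 m, P = 4.206 m (p = P/D = 1.144490); state ← (V=0, rpm=0)
set_airspeed(50.15): V ← 50.15 m/s
throttle_to(6445): rpm ← 6445
adjust_airspeed(-1.53): V ← 50.15 -1.53 = 48.62 m/s
adjust_throttle(-1136): rpm ← 6445 -1136 = 5309
adjust_throttle(+428): rpm ← 5309 +428 = 5737
throttle_to(1127): rpm ← 1127
adjust_throttle(+301): rpm ← 1127 +301 = 1428
final state: V = 48.62 m/s, rpm = 1428 → n = rpm/60 = 23.800000 rev/s
target J* = 0.699; solve J* = V/(n·D) for n: n = V/(J*·D) = 48.62/(0.699 × 3.675) = 18.926941 rev/s
rpm = 60·n = 1135.616478

rpm = 1135.62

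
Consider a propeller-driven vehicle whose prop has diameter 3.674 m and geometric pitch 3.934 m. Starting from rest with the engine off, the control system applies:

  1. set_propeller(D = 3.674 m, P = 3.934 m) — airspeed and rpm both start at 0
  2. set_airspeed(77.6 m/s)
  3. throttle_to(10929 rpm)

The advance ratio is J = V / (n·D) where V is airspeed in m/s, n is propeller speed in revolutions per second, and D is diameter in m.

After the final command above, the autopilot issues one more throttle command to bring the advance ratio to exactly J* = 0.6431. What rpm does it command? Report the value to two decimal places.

rpm = 1970.59

set_propeller: D = 3.674 m, P = 3.934 m (p = P/D = 1.070768); state ← (V=0, rpm=0)
set_airspeed(77.6): V ← 77.6 m/s
throttle_to(10929): rpm ← 10929
final state: V = 77.6 m/s, rpm = 10929 → n = rpm/60 = 182.150000 rev/s
target J* = 0.6431; solve J* = V/(n·D) for n: n = V/(J*·D) = 77.6/(0.6431 × 3.674) = 32.843094 rev/s
rpm = 60·n = 1970.585624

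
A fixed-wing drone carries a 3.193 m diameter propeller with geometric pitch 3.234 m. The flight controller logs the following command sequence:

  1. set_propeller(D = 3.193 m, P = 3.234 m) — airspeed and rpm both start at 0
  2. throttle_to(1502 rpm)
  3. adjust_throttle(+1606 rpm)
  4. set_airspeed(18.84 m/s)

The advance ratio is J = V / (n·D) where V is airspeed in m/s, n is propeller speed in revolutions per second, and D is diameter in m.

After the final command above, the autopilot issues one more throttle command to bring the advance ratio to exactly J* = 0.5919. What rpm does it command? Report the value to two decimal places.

rpm = 598.12

set_propeller: D = 3.193 m, P = 3.234 m (p = P/D = 1.012841); state ← (V=0, rpm=0)
throttle_to(1502): rpm ← 1502
adjust_throttle(+1606): rpm ← 1502 +1606 = 3108
set_airspeed(18.84): V ← 18.84 m/s
final state: V = 18.84 m/s, rpm = 3108 → n = rpm/60 = 51.800000 rev/s
target J* = 0.5919; solve J* = V/(n·D) for n: n = V/(J*·D) = 18.84/(0.5919 × 3.193) = 9.968588 rev/s
rpm = 60·n = 598.115270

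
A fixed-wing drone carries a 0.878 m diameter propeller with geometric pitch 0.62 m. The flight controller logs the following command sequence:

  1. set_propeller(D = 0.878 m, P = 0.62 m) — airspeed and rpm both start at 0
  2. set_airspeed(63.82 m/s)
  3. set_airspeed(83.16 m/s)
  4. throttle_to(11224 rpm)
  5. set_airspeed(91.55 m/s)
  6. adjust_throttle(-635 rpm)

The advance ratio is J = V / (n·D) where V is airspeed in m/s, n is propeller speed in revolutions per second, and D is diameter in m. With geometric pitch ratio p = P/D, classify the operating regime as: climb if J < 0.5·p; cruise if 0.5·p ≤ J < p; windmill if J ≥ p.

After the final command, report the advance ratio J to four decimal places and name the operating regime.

J = 0.5908, regime = cruise

set_propeller: D = 0.878 m, P = 0.62 m (p = P/D = 0.706150); state ← (V=0, rpm=0)
set_airspeed(63.82): V ← 63.82 m/s
set_airspeed(83.16): V ← 83.16 m/s
throttle_to(11224): rpm ← 11224
set_airspeed(91.55): V ← 91.55 m/s
adjust_throttle(-635): rpm ← 11224 -635 = 10589
final state: V = 91.55 m/s, rpm = 10589 → n = rpm/60 = 176.483333 rev/s
J = V / (n·D) = 91.55 / (176.483333 × 0.878) = 0.590827
regime bands: climb J<0.3531 | cruise [0.3531, 0.7062) | windmill J≥0.7062
J = 0.5908 → cruise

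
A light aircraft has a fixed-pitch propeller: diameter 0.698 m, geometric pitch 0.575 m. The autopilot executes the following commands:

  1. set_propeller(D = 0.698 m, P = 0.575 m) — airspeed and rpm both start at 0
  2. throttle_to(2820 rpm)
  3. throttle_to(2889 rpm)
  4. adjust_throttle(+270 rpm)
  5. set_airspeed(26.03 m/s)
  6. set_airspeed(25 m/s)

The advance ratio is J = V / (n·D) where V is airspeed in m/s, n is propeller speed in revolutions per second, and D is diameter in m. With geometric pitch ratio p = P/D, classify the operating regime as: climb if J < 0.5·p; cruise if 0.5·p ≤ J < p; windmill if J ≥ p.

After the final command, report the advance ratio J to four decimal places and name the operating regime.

J = 0.6803, regime = cruise

set_propeller: D = 0.698 m, P = 0.575 m (p = P/D = 0.823782); state ← (V=0, rpm=0)
throttle_to(2820): rpm ← 2820
throttle_to(2889): rpm ← 2889
adjust_throttle(+270): rpm ← 2889 +270 = 3159
set_airspeed(26.03): V ← 26.03 m/s
set_airspeed(25): V ← 25 m/s
final state: V = 25 m/s, rpm = 3159 → n = rpm/60 = 52.650000 rev/s
J = V / (n·D) = 25 / (52.650000 × 0.698) = 0.680278
regime bands: climb J<0.4119 | cruise [0.4119, 0.8238) | windmill J≥0.8238
J = 0.6803 → cruise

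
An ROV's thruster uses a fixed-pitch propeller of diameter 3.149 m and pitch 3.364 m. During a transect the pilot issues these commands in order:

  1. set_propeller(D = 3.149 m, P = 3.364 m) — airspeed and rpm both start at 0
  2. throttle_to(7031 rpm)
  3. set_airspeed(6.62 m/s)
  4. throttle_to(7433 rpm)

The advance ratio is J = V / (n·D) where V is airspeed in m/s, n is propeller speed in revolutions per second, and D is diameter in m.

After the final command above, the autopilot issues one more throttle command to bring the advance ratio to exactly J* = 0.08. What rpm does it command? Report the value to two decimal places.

set_propeller: D = 3.149 m, P = 3.364 m (p = P/D = 1.068276); state ← (V=0, rpm=0)
throttle_to(7031): rpm ← 7031
set_airspeed(6.62): V ← 6.62 m/s
throttle_to(7433): rpm ← 7433
final state: V = 6.62 m/s, rpm = 7433 → n = rpm/60 = 123.883333 rev/s
target J* = 0.08; solve J* = V/(n·D) for n: n = V/(J*·D) = 6.62/(0.08 × 3.149) = 26.278184 rev/s
rpm = 60·n = 1576.691013

rpm = 1576.69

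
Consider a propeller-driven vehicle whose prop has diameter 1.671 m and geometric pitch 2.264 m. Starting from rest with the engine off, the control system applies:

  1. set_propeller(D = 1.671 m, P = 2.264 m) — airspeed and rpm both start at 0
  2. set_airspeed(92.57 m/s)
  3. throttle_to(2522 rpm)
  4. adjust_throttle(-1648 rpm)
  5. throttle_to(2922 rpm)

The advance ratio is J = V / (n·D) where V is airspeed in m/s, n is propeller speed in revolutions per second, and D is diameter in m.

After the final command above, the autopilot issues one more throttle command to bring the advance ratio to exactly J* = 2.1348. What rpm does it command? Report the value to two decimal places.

set_propeller: D = 1.671 m, P = 2.264 m (p = P/D = 1.354877); state ← (V=0, rpm=0)
set_airspeed(92.57): V ← 92.57 m/s
throttle_to(2522): rpm ← 2522
adjust_throttle(-1648): rpm ← 2522 -1648 = 874
throttle_to(2922): rpm ← 2922
final state: V = 92.57 m/s, rpm = 2922 → n = rpm/60 = 48.700000 rev/s
target J* = 2.1348; solve J* = V/(n·D) for n: n = V/(J*·D) = 92.57/(2.1348 × 1.671) = 25.949956 rev/s
rpm = 60·n = 1556.997338

rpm = 1557.00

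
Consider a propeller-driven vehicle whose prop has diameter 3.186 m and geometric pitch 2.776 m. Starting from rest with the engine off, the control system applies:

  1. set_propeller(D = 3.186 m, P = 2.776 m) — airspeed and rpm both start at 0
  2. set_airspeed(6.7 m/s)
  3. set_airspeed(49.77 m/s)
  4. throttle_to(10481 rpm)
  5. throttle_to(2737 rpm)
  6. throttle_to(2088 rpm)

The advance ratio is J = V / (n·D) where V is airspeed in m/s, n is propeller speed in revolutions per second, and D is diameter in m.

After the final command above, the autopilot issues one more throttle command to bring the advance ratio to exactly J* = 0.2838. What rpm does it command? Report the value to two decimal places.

rpm = 3302.64

set_propeller: D = 3.186 m, P = 2.776 m (p = P/D = 0.871312); state ← (V=0, rpm=0)
set_airspeed(6.7): V ← 6.7 m/s
set_airspeed(49.77): V ← 49.77 m/s
throttle_to(10481): rpm ← 10481
throttle_to(2737): rpm ← 2737
throttle_to(2088): rpm ← 2088
final state: V = 49.77 m/s, rpm = 2088 → n = rpm/60 = 34.800000 rev/s
target J* = 0.2838; solve J* = V/(n·D) for n: n = V/(J*·D) = 49.77/(0.2838 × 3.186) = 55.043936 rev/s
rpm = 60·n = 3302.636137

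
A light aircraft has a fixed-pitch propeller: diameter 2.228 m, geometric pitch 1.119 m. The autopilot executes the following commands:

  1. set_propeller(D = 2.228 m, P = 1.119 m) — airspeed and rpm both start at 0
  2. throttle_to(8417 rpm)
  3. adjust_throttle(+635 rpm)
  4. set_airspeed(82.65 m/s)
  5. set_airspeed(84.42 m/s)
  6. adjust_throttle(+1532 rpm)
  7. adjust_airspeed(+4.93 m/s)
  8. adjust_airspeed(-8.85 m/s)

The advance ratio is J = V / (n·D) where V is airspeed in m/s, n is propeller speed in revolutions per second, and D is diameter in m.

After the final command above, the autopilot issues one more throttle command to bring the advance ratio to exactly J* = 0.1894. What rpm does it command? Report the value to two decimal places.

set_propeller: D = 2.228 m, P = 1.119 m (p = P/D = 0.502244); state ← (V=0, rpm=0)
throttle_to(8417): rpm ← 8417
adjust_throttle(+635): rpm ← 8417 +635 = 9052
set_airspeed(82.65): V ← 82.65 m/s
set_airspeed(84.42): V ← 84.42 m/s
adjust_throttle(+1532): rpm ← 9052 +1532 = 10584
adjust_airspeed(+4.93): V ← 84.42 +4.93 = 89.35 m/s
adjust_airspeed(-8.85): V ← 89.35 -8.85 = 80.5 m/s
final state: V = 80.5 m/s, rpm = 10584 → n = rpm/60 = 176.400000 rev/s
target J* = 0.1894; solve J* = V/(n·D) for n: n = V/(J*·D) = 80.5/(0.1894 × 2.228) = 190.765888 rev/s
rpm = 60·n = 11445.953299

rpm = 11445.95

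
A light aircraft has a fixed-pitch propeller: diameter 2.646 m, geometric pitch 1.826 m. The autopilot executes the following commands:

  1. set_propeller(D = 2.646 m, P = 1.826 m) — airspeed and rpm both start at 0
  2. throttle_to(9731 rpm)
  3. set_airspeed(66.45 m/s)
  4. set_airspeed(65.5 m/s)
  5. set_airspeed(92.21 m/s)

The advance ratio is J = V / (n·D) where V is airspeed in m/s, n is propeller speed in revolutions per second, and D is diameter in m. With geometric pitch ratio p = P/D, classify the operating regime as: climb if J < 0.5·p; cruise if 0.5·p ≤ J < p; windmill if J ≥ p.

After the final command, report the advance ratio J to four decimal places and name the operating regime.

J = 0.2149, regime = climb

set_propeller: D = 2.646 m, P = 1.826 m (p = P/D = 0.690098); state ← (V=0, rpm=0)
throttle_to(9731): rpm ← 9731
set_airspeed(66.45): V ← 66.45 m/s
set_airspeed(65.5): V ← 65.5 m/s
set_airspeed(92.21): V ← 92.21 m/s
final state: V = 92.21 m/s, rpm = 9731 → n = rpm/60 = 162.183333 rev/s
J = V / (n·D) = 92.21 / (162.183333 × 2.646) = 0.214873
regime bands: climb J<0.3450 | cruise [0.3450, 0.6901) | windmill J≥0.6901
J = 0.2149 → climb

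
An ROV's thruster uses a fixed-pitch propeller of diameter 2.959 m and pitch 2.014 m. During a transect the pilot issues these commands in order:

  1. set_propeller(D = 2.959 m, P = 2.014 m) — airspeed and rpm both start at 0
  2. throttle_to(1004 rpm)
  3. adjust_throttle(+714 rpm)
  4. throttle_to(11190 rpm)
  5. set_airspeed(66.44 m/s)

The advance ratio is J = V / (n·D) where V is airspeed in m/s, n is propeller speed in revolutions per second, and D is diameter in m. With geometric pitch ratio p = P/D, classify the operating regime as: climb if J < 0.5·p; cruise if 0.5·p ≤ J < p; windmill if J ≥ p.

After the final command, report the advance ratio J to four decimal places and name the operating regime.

set_propeller: D = 2.959 m, P = 2.014 m (p = P/D = 0.680635); state ← (V=0, rpm=0)
throttle_to(1004): rpm ← 1004
adjust_throttle(+714): rpm ← 1004 +714 = 1718
throttle_to(11190): rpm ← 11190
set_airspeed(66.44): V ← 66.44 m/s
final state: V = 66.44 m/s, rpm = 11190 → n = rpm/60 = 186.500000 rev/s
J = V / (n·D) = 66.44 / (186.500000 × 2.959) = 0.120394
regime bands: climb J<0.3403 | cruise [0.3403, 0.6806) | windmill J≥0.6806
J = 0.1204 → climb

J = 0.1204, regime = climb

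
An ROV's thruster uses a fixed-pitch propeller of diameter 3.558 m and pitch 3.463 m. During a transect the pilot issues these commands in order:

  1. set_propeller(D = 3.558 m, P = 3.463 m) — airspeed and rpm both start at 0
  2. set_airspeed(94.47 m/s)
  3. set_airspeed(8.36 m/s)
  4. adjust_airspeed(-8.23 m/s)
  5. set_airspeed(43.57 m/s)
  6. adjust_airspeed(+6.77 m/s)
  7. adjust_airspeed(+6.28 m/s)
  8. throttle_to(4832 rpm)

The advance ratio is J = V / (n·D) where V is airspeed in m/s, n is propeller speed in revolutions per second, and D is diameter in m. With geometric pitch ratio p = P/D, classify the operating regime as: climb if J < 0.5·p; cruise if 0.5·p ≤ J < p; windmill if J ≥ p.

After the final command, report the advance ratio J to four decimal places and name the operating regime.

set_propeller: D = 3.558 m, P = 3.463 m (p = P/D = 0.973300); state ← (V=0, rpm=0)
set_airspeed(94.47): V ← 94.47 m/s
set_airspeed(8.36): V ← 8.36 m/s
adjust_airspeed(-8.23): V ← 8.36 -8.23 = 0.13 m/s
set_airspeed(43.57): V ← 43.57 m/s
adjust_airspeed(+6.77): V ← 43.57 +6.77 = 50.34 m/s
adjust_airspeed(+6.28): V ← 50.34 +6.28 = 56.62 m/s
throttle_to(4832): rpm ← 4832
final state: V = 56.62 m/s, rpm = 4832 → n = rpm/60 = 80.533333 rev/s
J = V / (n·D) = 56.62 / (80.533333 × 3.558) = 0.197601
regime bands: climb J<0.4866 | cruise [0.4866, 0.9733) | windmill J≥0.9733
J = 0.1976 → climb

J = 0.1976, regime = climb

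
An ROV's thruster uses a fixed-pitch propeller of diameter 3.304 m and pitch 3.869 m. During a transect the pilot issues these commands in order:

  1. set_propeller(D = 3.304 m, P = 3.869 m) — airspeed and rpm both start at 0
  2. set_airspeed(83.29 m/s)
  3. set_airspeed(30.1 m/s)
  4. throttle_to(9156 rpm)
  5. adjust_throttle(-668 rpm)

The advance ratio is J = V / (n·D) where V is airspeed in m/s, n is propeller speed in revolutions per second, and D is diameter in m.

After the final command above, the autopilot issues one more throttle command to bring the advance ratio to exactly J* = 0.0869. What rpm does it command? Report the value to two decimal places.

rpm = 6290.11

set_propeller: D = 3.304 m, P = 3.869 m (p = P/D = 1.171005); state ← (V=0, rpm=0)
set_airspeed(83.29): V ← 83.29 m/s
set_airspeed(30.1): V ← 30.1 m/s
throttle_to(9156): rpm ← 9156
adjust_throttle(-668): rpm ← 9156 -668 = 8488
final state: V = 30.1 m/s, rpm = 8488 → n = rpm/60 = 141.466667 rev/s
target J* = 0.0869; solve J* = V/(n·D) for n: n = V/(J*·D) = 30.1/(0.0869 × 3.304) = 104.835092 rev/s
rpm = 60·n = 6290.105518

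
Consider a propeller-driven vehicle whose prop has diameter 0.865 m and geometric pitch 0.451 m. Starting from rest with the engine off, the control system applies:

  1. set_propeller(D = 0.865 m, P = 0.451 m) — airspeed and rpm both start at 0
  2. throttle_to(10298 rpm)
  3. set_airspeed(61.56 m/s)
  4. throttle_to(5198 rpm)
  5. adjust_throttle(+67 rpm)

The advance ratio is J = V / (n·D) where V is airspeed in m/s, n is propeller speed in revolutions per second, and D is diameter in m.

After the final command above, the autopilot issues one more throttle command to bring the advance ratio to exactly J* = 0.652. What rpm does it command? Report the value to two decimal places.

rpm = 6549.17

set_propeller: D = 0.865 m, P = 0.451 m (p = P/D = 0.521387); state ← (V=0, rpm=0)
throttle_to(10298): rpm ← 10298
set_airspeed(61.56): V ← 61.56 m/s
throttle_to(5198): rpm ← 5198
adjust_throttle(+67): rpm ← 5198 +67 = 5265
final state: V = 61.56 m/s, rpm = 5265 → n = rpm/60 = 87.750000 rev/s
target J* = 0.652; solve J* = V/(n·D) for n: n = V/(J*·D) = 61.56/(0.652 × 0.865) = 109.152807 rev/s
rpm = 60·n = 6549.168410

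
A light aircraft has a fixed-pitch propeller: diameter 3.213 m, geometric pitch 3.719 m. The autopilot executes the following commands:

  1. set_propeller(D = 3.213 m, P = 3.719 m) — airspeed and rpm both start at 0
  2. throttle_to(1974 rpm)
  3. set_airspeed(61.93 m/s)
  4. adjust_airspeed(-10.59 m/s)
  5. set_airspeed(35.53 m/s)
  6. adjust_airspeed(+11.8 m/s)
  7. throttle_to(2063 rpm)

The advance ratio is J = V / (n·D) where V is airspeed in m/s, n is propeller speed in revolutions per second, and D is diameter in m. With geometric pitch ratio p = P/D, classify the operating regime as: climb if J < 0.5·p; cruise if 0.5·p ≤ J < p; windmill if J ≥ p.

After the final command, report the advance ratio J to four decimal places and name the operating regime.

J = 0.4284, regime = climb

set_propeller: D = 3.213 m, P = 3.719 m (p = P/D = 1.157485); state ← (V=0, rpm=0)
throttle_to(1974): rpm ← 1974
set_airspeed(61.93): V ← 61.93 m/s
adjust_airspeed(-10.59): V ← 61.93 -10.59 = 51.34 m/s
set_airspeed(35.53): V ← 35.53 m/s
adjust_airspeed(+11.8): V ← 35.53 +11.8 = 47.33 m/s
throttle_to(2063): rpm ← 2063
final state: V = 47.33 m/s, rpm = 2063 → n = rpm/60 = 34.383333 rev/s
J = V / (n·D) = 47.33 / (34.383333 × 3.213) = 0.428428
regime bands: climb J<0.5787 | cruise [0.5787, 1.1575) | windmill J≥1.1575
J = 0.4284 → climb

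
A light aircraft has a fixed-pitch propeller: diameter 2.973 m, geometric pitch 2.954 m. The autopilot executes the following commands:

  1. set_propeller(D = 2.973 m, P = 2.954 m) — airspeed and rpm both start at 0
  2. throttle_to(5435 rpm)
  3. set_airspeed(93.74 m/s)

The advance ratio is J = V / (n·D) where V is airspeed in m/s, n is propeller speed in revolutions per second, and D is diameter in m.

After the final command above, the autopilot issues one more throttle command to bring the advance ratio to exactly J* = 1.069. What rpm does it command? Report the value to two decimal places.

rpm = 1769.72

set_propeller: D = 2.973 m, P = 2.954 m (p = P/D = 0.993609); state ← (V=0, rpm=0)
throttle_to(5435): rpm ← 5435
set_airspeed(93.74): V ← 93.74 m/s
final state: V = 93.74 m/s, rpm = 5435 → n = rpm/60 = 90.583333 rev/s
target J* = 1.069; solve J* = V/(n·D) for n: n = V/(J*·D) = 93.74/(1.069 × 2.973) = 29.495267 rev/s
rpm = 60·n = 1769.716032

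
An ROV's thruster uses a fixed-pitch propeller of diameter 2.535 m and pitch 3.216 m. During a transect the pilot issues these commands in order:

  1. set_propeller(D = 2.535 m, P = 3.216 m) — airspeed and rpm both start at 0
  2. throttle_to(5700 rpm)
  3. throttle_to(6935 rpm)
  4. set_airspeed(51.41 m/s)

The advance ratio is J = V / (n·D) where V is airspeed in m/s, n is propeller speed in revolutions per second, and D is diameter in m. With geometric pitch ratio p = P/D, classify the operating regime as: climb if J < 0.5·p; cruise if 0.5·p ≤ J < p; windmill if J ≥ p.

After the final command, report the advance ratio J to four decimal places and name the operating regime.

set_propeller: D = 2.535 m, P = 3.216 m (p = P/D = 1.268639); state ← (V=0, rpm=0)
throttle_to(5700): rpm ← 5700
throttle_to(6935): rpm ← 6935
set_airspeed(51.41): V ← 51.41 m/s
final state: V = 51.41 m/s, rpm = 6935 → n = rpm/60 = 115.583333 rev/s
J = V / (n·D) = 51.41 / (115.583333 × 2.535) = 0.175459
regime bands: climb J<0.6343 | cruise [0.6343, 1.2686) | windmill J≥1.2686
J = 0.1755 → climb

J = 0.1755, regime = climb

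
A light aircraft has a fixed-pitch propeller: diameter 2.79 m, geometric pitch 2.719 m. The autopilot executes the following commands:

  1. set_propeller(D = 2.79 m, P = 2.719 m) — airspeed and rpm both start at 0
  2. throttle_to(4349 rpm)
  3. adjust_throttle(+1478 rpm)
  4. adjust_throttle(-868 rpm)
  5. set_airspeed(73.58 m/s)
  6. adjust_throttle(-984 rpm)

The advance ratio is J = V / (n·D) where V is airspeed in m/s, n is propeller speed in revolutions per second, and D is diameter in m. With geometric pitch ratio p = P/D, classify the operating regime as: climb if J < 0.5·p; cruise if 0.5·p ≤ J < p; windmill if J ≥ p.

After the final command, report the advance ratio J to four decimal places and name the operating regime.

J = 0.3981, regime = climb

set_propeller: D = 2.79 m, P = 2.719 m (p = P/D = 0.974552); state ← (V=0, rpm=0)
throttle_to(4349): rpm ← 4349
adjust_throttle(+1478): rpm ← 4349 +1478 = 5827
adjust_throttle(-868): rpm ← 5827 -868 = 4959
set_airspeed(73.58): V ← 73.58 m/s
adjust_throttle(-984): rpm ← 4959 -984 = 3975
final state: V = 73.58 m/s, rpm = 3975 → n = rpm/60 = 66.250000 rev/s
J = V / (n·D) = 73.58 / (66.250000 × 2.79) = 0.398079
regime bands: climb J<0.4873 | cruise [0.4873, 0.9746) | windmill J≥0.9746
J = 0.3981 → climb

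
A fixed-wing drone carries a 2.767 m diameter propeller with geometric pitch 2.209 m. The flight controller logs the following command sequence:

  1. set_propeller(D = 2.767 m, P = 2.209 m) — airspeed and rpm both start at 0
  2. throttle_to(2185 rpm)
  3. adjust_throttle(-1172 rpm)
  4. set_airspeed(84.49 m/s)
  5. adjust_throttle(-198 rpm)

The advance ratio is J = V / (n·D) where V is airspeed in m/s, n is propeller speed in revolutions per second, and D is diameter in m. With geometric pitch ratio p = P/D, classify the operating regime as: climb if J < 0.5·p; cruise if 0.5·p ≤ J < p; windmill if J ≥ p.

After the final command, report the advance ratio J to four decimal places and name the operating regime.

J = 2.2480, regime = windmill

set_propeller: D = 2.767 m, P = 2.209 m (p = P/D = 0.798338); state ← (V=0, rpm=0)
throttle_to(2185): rpm ← 2185
adjust_throttle(-1172): rpm ← 2185 -1172 = 1013
set_airspeed(84.49): V ← 84.49 m/s
adjust_throttle(-198): rpm ← 1013 -198 = 815
final state: V = 84.49 m/s, rpm = 815 → n = rpm/60 = 13.583333 rev/s
J = V / (n·D) = 84.49 / (13.583333 × 2.767) = 2.247966
regime bands: climb J<0.3992 | cruise [0.3992, 0.7983) | windmill J≥0.7983
J = 2.2480 → windmill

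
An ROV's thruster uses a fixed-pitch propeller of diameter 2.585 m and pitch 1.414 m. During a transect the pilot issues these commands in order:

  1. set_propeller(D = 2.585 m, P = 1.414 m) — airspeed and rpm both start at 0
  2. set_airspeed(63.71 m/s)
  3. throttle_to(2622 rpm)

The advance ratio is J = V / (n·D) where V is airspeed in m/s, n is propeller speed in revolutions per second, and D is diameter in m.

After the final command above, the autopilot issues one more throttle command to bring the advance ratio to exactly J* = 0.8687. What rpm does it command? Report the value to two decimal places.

rpm = 1702.27

set_propeller: D = 2.585 m, P = 1.414 m (p = P/D = 0.547002); state ← (V=0, rpm=0)
set_airspeed(63.71): V ← 63.71 m/s
throttle_to(2622): rpm ← 2622
final state: V = 63.71 m/s, rpm = 2622 → n = rpm/60 = 43.700000 rev/s
target J* = 0.8687; solve J* = V/(n·D) for n: n = V/(J*·D) = 63.71/(0.8687 × 2.585) = 28.371169 rev/s
rpm = 60·n = 1702.270161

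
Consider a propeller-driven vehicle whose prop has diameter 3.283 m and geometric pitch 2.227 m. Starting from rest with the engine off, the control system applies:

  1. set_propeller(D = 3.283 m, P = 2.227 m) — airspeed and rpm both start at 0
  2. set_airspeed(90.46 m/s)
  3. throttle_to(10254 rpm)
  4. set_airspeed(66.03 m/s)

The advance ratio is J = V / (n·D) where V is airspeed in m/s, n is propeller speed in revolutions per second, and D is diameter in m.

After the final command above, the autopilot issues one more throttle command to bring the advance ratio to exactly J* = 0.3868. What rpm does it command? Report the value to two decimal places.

rpm = 3119.86

set_propeller: D = 3.283 m, P = 2.227 m (p = P/D = 0.678343); state ← (V=0, rpm=0)
set_airspeed(90.46): V ← 90.46 m/s
throttle_to(10254): rpm ← 10254
set_airspeed(66.03): V ← 66.03 m/s
final state: V = 66.03 m/s, rpm = 10254 → n = rpm/60 = 170.900000 rev/s
target J* = 0.3868; solve J* = V/(n·D) for n: n = V/(J*·D) = 66.03/(0.3868 × 3.283) = 51.997678 rev/s
rpm = 60·n = 3119.860672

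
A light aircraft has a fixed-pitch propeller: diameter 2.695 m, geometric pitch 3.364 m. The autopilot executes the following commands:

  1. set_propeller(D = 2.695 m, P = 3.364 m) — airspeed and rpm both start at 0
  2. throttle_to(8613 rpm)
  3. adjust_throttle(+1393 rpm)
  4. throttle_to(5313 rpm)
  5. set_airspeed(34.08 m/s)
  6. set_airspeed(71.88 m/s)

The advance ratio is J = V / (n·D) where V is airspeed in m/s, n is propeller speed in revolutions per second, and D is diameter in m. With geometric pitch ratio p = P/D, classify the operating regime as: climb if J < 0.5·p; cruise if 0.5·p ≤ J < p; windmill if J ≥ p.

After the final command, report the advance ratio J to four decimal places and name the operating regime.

set_propeller: D = 2.695 m, P = 3.364 m (p = P/D = 1.248237); state ← (V=0, rpm=0)
throttle_to(8613): rpm ← 8613
adjust_throttle(+1393): rpm ← 8613 +1393 = 10006
throttle_to(5313): rpm ← 5313
set_airspeed(34.08): V ← 34.08 m/s
set_airspeed(71.88): V ← 71.88 m/s
final state: V = 71.88 m/s, rpm = 5313 → n = rpm/60 = 88.550000 rev/s
J = V / (n·D) = 71.88 / (88.550000 × 2.695) = 0.301204
regime bands: climb J<0.6241 | cruise [0.6241, 1.2482) | windmill J≥1.2482
J = 0.3012 → climb

J = 0.3012, regime = climb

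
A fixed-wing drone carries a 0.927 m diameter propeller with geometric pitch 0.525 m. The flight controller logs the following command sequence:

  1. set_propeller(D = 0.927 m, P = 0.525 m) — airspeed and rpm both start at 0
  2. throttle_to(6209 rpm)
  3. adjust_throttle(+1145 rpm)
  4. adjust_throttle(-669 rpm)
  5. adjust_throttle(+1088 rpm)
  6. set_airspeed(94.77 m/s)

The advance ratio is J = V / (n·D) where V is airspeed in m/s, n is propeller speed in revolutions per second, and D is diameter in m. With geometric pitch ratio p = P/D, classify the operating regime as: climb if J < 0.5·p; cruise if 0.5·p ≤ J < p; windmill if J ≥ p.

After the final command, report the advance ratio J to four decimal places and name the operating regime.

set_propeller: D = 0.927 m, P = 0.525 m (p = P/D = 0.566343); state ← (V=0, rpm=0)
throttle_to(6209): rpm ← 6209
adjust_throttle(+1145): rpm ← 6209 +1145 = 7354
adjust_throttle(-669): rpm ← 7354 -669 = 6685
adjust_throttle(+1088): rpm ← 6685 +1088 = 7773
set_airspeed(94.77): V ← 94.77 m/s
final state: V = 94.77 m/s, rpm = 7773 → n = rpm/60 = 129.550000 rev/s
J = V / (n·D) = 94.77 / (129.550000 × 0.927) = 0.789139
regime bands: climb J<0.2832 | cruise [0.2832, 0.5663) | windmill J≥0.5663
J = 0.7891 → windmill

J = 0.7891, regime = windmill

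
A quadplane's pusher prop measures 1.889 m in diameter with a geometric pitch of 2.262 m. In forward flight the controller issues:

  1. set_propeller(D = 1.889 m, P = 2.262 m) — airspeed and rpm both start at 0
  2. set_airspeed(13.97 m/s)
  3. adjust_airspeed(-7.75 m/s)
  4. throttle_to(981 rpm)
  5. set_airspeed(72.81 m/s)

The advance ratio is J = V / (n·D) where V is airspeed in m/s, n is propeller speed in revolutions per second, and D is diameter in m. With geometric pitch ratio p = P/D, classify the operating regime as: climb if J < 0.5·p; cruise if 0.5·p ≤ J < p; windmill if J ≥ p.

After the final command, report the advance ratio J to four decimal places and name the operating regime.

set_propeller: D = 1.889 m, P = 2.262 m (p = P/D = 1.197459); state ← (V=0, rpm=0)
set_airspeed(13.97): V ← 13.97 m/s
adjust_airspeed(-7.75): V ← 13.97 -7.75 = 6.22 m/s
throttle_to(981): rpm ← 981
set_airspeed(72.81): V ← 72.81 m/s
final state: V = 72.81 m/s, rpm = 981 → n = rpm/60 = 16.350000 rev/s
J = V / (n·D) = 72.81 / (16.350000 × 1.889) = 2.357444
regime bands: climb J<0.5987 | cruise [0.5987, 1.1975) | windmill J≥1.1975
J = 2.3574 → windmill

J = 2.3574, regime = windmill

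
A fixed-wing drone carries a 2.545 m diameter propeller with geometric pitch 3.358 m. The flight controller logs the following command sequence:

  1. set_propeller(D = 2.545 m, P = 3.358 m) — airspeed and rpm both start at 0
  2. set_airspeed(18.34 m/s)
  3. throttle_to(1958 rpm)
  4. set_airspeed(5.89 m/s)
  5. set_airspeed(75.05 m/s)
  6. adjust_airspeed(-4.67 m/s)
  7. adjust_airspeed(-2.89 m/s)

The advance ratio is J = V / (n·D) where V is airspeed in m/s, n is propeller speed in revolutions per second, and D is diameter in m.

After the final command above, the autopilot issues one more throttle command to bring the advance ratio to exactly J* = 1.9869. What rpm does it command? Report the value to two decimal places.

set_propeller: D = 2.545 m, P = 3.358 m (p = P/D = 1.319450); state ← (V=0, rpm=0)
set_airspeed(18.34): V ← 18.34 m/s
throttle_to(1958): rpm ← 1958
set_airspeed(5.89): V ← 5.89 m/s
set_airspeed(75.05): V ← 75.05 m/s
adjust_airspeed(-4.67): V ← 75.05 -4.67 = 70.38 m/s
adjust_airspeed(-2.89): V ← 70.38 -2.89 = 67.49 m/s
final state: V = 67.49 m/s, rpm = 1958 → n = rpm/60 = 32.633333 rev/s
target J* = 1.9869; solve J* = V/(n·D) for n: n = V/(J*·D) = 67.49/(1.9869 × 2.545) = 13.346753 rev/s
rpm = 60·n = 800.805195

rpm = 800.81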